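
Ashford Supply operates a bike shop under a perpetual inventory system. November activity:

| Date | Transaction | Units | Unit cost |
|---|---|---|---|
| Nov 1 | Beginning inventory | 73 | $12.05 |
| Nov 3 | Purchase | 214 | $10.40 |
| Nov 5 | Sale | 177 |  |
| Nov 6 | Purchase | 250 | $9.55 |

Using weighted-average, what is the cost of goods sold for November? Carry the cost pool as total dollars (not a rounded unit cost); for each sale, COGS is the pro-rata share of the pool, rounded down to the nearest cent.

After Nov 1: 73 on hand, pool $879.65 (≈ $12.0500 each)
After Nov 3: 287 on hand, pool $3,105.25 (≈ $10.8197 each)
Nov 5, sell 177: 177/287 × $3,105.25 → $1,915.08
After Nov 6: 360 on hand, pool $3,577.67 (≈ $9.9380 each)
Ending inventory (cost pool remaining) = $3,577.67

COGS = $1,915.08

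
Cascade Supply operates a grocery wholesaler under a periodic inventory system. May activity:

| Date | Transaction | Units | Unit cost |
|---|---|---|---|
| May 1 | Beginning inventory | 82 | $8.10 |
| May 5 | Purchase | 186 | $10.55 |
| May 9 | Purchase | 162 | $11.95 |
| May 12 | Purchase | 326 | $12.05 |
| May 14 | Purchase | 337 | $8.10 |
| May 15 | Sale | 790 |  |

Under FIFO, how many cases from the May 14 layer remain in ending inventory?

303

May 15, 790 sold [FIFO — oldest first]: 82 @ $8.10 + 186 @ $10.55 + 162 @ $11.95 + 326 @ $12.05 + 34 @ $8.10 = $8,766.10
Ending inventory: 303 @ $8.10 = $2,454.30
Check: goods available $11,220.40 = COGS $8,766.10 + ending $2,454.30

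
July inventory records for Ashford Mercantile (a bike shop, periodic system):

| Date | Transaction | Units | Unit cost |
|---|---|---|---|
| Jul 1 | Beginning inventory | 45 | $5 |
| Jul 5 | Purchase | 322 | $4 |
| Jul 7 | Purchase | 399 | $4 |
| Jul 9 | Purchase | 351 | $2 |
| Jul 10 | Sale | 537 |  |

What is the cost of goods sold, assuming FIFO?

COGS = $2,193

Jul 10, 537 sold [FIFO — oldest first]: 45 @ $5 + 322 @ $4 + 170 @ $4 = $2,193
Ending inventory: 229 @ $4 + 351 @ $2 = $1,618
Check: goods available $3,811 = COGS $2,193 + ending $1,618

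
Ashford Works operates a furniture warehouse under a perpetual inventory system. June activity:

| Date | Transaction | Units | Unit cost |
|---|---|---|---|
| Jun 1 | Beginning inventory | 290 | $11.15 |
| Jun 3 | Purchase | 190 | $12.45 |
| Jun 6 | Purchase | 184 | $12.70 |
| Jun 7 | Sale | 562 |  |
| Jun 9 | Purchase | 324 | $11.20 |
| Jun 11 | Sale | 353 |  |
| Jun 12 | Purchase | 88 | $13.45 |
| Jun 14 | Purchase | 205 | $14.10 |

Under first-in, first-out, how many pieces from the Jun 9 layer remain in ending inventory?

73

Jun 7, 562 sold [FIFO — oldest first]: 290 @ $11.15 + 190 @ $12.45 + 82 @ $12.70 = $6,640.40
Jun 11, 353 sold [FIFO — oldest first]: 102 @ $12.70 + 251 @ $11.20 = $4,106.60
Total COGS = $6,640.40 + $4,106.60 = $10,747.00
Ending inventory: 73 @ $11.20 + 88 @ $13.45 + 205 @ $14.10 = $4,891.70
Check: goods available $15,638.70 = COGS $10,747.00 + ending $4,891.70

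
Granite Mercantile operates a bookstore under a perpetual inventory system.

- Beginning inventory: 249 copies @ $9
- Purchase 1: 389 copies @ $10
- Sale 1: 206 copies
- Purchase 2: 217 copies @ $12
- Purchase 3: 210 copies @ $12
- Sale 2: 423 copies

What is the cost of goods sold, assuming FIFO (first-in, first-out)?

COGS = $6,041

Sale 1 (206) [FIFO — oldest first]: 206 @ $9 = $1,854
Sale 2 (423) [FIFO — oldest first]: 43 @ $9 + 380 @ $10 = $4,187
Total COGS = $1,854 + $4,187 = $6,041
Ending inventory: 9 @ $10 + 217 @ $12 + 210 @ $12 = $5,214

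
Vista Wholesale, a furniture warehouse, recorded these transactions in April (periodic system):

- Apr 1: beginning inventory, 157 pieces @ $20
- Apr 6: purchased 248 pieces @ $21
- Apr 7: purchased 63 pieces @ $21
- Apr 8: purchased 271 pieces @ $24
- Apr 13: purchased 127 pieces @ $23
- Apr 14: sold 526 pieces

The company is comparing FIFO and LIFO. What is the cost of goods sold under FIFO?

FIFO COGS: 157 @ $20 + 248 @ $21 + 63 @ $21 + 58 @ $24 = $11,063
LIFO COGS: 127 @ $23 + 271 @ $24 + 63 @ $21 + 65 @ $21 = $12,113

COGS = $11,063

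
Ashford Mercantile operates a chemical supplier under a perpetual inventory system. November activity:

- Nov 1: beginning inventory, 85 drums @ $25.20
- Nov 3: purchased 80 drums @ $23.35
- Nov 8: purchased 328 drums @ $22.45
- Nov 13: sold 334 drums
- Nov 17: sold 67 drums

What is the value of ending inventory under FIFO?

Nov 13, 334 sold [FIFO — oldest first]: 85 @ $25.20 + 80 @ $23.35 + 169 @ $22.45 = $7,804.05
Nov 17, 67 sold [FIFO — oldest first]: 67 @ $22.45 = $1,504.15
Total COGS = $7,804.05 + $1,504.15 = $9,308.20
Ending inventory: 92 @ $22.45 = $2,065.40
Check: goods available $11,373.60 = COGS $9,308.20 + ending $2,065.40

Ending inventory = $2,065.40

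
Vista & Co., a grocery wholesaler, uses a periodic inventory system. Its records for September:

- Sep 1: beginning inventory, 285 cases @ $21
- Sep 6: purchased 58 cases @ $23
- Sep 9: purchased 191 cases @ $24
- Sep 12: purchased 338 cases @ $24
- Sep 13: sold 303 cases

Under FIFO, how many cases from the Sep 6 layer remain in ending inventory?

40

Sep 13, 303 sold [FIFO — oldest first]: 285 @ $21 + 18 @ $23 = $6,399
Ending inventory: 40 @ $23 + 191 @ $24 + 338 @ $24 = $13,616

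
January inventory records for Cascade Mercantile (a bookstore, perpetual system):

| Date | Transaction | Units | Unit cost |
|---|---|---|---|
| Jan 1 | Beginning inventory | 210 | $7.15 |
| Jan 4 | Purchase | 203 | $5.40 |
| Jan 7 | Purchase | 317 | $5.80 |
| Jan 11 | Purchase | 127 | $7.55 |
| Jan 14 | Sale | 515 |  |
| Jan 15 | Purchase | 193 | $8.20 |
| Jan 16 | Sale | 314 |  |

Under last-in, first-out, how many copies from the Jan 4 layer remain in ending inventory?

11

Jan 14, 515 sold [LIFO — newest first]: 127 @ $7.55 + 317 @ $5.80 + 71 @ $5.40 = $3,180.85
Jan 16, 314 sold [LIFO — newest first]: 193 @ $8.20 + 121 @ $5.40 = $2,236.00
Total COGS = $3,180.85 + $2,236.00 = $5,416.85
Ending inventory: 210 @ $7.15 + 11 @ $5.40 = $1,560.90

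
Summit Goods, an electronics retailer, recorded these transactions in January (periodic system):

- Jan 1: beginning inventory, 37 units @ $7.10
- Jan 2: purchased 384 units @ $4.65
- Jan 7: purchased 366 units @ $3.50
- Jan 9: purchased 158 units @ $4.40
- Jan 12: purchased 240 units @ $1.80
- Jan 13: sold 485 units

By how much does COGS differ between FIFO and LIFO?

FIFO COGS: 37 @ $7.10 + 384 @ $4.65 + 64 @ $3.50 = $2,272.30
LIFO COGS: 240 @ $1.80 + 158 @ $4.40 + 87 @ $3.50 = $1,431.70
Difference = |$2,272.30 − $1,431.70| = $840.60

$840.60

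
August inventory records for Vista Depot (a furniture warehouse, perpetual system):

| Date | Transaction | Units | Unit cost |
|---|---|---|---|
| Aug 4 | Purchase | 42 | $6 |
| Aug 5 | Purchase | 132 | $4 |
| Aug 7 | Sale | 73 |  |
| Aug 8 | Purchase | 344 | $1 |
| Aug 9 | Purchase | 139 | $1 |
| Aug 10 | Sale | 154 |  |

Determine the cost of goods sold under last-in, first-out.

Aug 7, 73 sold [LIFO — newest first]: 73 @ $4 = $292
Aug 10, 154 sold [LIFO — newest first]: 139 @ $1 + 15 @ $1 = $154
Total COGS = $292 + $154 = $446
Ending inventory: 42 @ $6 + 59 @ $4 + 329 @ $1 = $817
Check: goods available $1,263 = COGS $446 + ending $817

COGS = $446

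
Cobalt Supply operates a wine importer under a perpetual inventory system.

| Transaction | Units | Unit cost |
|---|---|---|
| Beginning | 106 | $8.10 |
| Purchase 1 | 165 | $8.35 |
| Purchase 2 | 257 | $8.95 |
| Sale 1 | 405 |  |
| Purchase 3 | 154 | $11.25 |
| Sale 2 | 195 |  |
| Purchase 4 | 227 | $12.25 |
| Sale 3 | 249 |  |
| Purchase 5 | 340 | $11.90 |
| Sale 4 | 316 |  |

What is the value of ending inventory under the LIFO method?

Sale 1 (405) [LIFO — newest first]: 257 @ $8.95 + 148 @ $8.35 = $3,535.95
Sale 2 (195) [LIFO — newest first]: 154 @ $11.25 + 17 @ $8.35 + 24 @ $8.10 = $2,068.85
Sale 3 (249) [LIFO — newest first]: 227 @ $12.25 + 22 @ $8.10 = $2,958.95
Sale 4 (316) [LIFO — newest first]: 316 @ $11.90 = $3,760.40
Total COGS = $3,535.95 + $2,068.85 + $2,958.95 + $3,760.40 = $12,324.15
Ending inventory: 60 @ $8.10 + 24 @ $11.90 = $771.60
Check: goods available $13,095.75 = COGS $12,324.15 + ending $771.60

Ending inventory = $771.60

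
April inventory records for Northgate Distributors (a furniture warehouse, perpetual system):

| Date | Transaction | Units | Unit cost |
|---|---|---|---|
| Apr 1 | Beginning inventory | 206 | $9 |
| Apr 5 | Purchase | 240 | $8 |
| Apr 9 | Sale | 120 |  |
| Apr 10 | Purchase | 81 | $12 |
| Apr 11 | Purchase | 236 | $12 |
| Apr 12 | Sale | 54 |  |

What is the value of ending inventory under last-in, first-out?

Apr 9, 120 sold [LIFO — newest first]: 120 @ $8 = $960
Apr 12, 54 sold [LIFO — newest first]: 54 @ $12 = $648
Total COGS = $960 + $648 = $1,608
Ending inventory: 206 @ $9 + 120 @ $8 + 81 @ $12 + 182 @ $12 = $5,970
Check: goods available $7,578 = COGS $1,608 + ending $5,970

Ending inventory = $5,970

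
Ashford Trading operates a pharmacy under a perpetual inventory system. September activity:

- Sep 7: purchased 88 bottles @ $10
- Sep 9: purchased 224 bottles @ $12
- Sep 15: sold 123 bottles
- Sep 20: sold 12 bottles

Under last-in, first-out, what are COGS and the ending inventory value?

Sep 15, 123 sold [LIFO — newest first]: 123 @ $12 = $1,476
Sep 20, 12 sold [LIFO — newest first]: 12 @ $12 = $144
Total COGS = $1,476 + $144 = $1,620
Ending inventory: 88 @ $10 + 89 @ $12 = $1,948
Check: goods available $3,568 = COGS $1,620 + ending $1,948

COGS = $1,620; ending inventory = $1,948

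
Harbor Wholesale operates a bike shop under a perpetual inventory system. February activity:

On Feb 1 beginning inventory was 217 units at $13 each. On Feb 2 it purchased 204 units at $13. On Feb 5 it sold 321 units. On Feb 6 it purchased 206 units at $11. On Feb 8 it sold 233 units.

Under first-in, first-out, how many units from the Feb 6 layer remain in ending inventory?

73

Feb 5, 321 sold [FIFO — oldest first]: 217 @ $13 + 104 @ $13 = $4,173
Feb 8, 233 sold [FIFO — oldest first]: 100 @ $13 + 133 @ $11 = $2,763
Total COGS = $4,173 + $2,763 = $6,936
Ending inventory: 73 @ $11 = $803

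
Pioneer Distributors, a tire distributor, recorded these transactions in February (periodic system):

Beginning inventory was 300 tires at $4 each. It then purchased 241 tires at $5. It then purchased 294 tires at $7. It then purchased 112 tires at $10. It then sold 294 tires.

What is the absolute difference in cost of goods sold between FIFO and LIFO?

$1,218

FIFO COGS: 294 @ $4 = $1,176
LIFO COGS: 112 @ $10 + 182 @ $7 = $2,394
Difference = |$1,176 − $2,394| = $1,218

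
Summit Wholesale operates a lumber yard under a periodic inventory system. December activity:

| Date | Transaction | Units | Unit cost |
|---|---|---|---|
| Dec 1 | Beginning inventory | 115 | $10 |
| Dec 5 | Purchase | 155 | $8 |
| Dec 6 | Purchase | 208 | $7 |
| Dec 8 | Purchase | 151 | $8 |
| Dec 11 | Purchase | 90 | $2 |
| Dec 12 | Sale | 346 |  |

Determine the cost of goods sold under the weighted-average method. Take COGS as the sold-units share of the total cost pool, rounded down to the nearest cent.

COGS = $2,518.72

Dec 12, sell 346: 346/719 × $5,234.00 → $2,518.72
Ending inventory (cost pool remaining) = $2,715.28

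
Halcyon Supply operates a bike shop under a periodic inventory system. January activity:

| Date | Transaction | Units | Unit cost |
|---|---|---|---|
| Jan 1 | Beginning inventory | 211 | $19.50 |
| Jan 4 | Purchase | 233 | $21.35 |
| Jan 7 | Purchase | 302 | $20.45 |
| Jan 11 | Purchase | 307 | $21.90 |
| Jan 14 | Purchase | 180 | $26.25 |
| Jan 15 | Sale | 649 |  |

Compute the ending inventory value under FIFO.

Ending inventory = $13,431.95

Jan 15, 649 sold [FIFO — oldest first]: 211 @ $19.50 + 233 @ $21.35 + 205 @ $20.45 = $13,281.30
Ending inventory: 97 @ $20.45 + 307 @ $21.90 + 180 @ $26.25 = $13,431.95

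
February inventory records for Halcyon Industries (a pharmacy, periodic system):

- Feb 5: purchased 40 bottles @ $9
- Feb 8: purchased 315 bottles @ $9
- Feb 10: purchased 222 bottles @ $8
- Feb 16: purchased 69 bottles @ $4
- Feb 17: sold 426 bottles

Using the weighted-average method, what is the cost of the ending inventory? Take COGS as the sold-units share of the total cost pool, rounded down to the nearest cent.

Ending inventory = $1,786.91

Feb 17, sell 426: 426/646 × $5,247.00 → $3,460.09
Ending inventory (cost pool remaining) = $1,786.91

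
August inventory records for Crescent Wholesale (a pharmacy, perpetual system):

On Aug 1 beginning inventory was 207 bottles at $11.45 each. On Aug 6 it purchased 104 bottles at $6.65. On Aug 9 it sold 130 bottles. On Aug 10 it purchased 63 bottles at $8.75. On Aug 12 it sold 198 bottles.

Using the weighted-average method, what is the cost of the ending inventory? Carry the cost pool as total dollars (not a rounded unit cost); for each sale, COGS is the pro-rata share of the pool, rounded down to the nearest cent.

Ending inventory = $439.86

After Aug 1: 207 on hand, pool $2,370.15 (≈ $11.4500 each)
After Aug 6: 311 on hand, pool $3,061.75 (≈ $9.8449 each)
Aug 9, sell 130: 130/311 × $3,061.75 → $1,279.83
After Aug 10: 244 on hand, pool $2,333.17 (≈ $9.5622 each)
Aug 12, sell 198: 198/244 × $2,333.17 → $1,893.31
Total COGS = $1,279.83 + $1,893.31 = $3,173.14
Ending inventory (cost pool remaining) = $439.86
Check: goods available $3,613.00 = COGS $3,173.14 + ending $439.86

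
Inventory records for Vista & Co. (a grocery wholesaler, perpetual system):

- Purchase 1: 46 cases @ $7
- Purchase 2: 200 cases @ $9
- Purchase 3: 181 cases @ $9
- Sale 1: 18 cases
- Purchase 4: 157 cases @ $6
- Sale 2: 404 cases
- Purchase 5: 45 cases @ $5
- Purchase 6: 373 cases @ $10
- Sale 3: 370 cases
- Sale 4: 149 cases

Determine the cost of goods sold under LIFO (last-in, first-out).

COGS = $8,191

Sale 1 (18) [LIFO — newest first]: 18 @ $9 = $162
Sale 2 (404) [LIFO — newest first]: 157 @ $6 + 163 @ $9 + 84 @ $9 = $3,165
Sale 3 (370) [LIFO — newest first]: 370 @ $10 = $3,700
Sale 4 (149) [LIFO — newest first]: 3 @ $10 + 45 @ $5 + 101 @ $9 = $1,164
Total COGS = $162 + $3,165 + $3,700 + $1,164 = $8,191
Ending inventory: 46 @ $7 + 15 @ $9 = $457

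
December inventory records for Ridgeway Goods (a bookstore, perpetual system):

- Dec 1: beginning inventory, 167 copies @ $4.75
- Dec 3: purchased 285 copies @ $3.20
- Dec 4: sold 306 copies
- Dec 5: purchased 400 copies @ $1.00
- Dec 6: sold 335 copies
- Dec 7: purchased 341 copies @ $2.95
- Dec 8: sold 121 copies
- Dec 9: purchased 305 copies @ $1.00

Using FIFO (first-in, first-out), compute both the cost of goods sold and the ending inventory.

COGS = $2,015.25; ending inventory = $1,400.95

Dec 4, 306 sold [FIFO — oldest first]: 167 @ $4.75 + 139 @ $3.20 = $1,238.05
Dec 6, 335 sold [FIFO — oldest first]: 146 @ $3.20 + 189 @ $1.00 = $656.20
Dec 8, 121 sold [FIFO — oldest first]: 121 @ $1.00 = $121.00
Total COGS = $1,238.05 + $656.20 + $121.00 = $2,015.25
Ending inventory: 90 @ $1.00 + 341 @ $2.95 + 305 @ $1.00 = $1,400.95
Check: goods available $3,416.20 = COGS $2,015.25 + ending $1,400.95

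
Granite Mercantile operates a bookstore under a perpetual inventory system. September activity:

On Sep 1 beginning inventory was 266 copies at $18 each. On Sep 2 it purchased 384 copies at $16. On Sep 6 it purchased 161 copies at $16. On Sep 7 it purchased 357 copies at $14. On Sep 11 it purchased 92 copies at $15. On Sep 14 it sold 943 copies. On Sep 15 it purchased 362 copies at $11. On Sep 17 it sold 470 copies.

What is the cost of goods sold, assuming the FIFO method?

COGS = $21,569

Sep 14, 943 sold [FIFO — oldest first]: 266 @ $18 + 384 @ $16 + 161 @ $16 + 132 @ $14 = $15,356
Sep 17, 470 sold [FIFO — oldest first]: 225 @ $14 + 92 @ $15 + 153 @ $11 = $6,213
Total COGS = $15,356 + $6,213 = $21,569
Ending inventory: 209 @ $11 = $2,299
Check: goods available $23,868 = COGS $21,569 + ending $2,299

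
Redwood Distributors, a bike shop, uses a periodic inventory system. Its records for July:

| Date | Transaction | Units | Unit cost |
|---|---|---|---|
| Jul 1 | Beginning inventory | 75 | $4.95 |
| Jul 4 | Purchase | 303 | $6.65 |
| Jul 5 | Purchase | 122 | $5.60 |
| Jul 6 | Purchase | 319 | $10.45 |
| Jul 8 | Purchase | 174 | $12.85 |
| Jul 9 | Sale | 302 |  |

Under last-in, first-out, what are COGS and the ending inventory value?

Jul 9, 302 sold [LIFO — newest first]: 174 @ $12.85 + 128 @ $10.45 = $3,573.50
Ending inventory: 75 @ $4.95 + 303 @ $6.65 + 122 @ $5.60 + 191 @ $10.45 = $5,065.35

COGS = $3,573.50; ending inventory = $5,065.35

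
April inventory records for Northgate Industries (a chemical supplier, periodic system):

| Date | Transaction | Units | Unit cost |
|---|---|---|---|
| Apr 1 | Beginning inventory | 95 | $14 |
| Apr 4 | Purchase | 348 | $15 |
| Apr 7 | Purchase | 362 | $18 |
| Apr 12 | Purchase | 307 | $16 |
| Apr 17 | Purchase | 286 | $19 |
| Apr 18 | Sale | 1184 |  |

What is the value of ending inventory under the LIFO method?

Apr 18, 1184 sold [LIFO — newest first]: 286 @ $19 + 307 @ $16 + 362 @ $18 + 229 @ $15 = $20,297
Ending inventory: 95 @ $14 + 119 @ $15 = $3,115

Ending inventory = $3,115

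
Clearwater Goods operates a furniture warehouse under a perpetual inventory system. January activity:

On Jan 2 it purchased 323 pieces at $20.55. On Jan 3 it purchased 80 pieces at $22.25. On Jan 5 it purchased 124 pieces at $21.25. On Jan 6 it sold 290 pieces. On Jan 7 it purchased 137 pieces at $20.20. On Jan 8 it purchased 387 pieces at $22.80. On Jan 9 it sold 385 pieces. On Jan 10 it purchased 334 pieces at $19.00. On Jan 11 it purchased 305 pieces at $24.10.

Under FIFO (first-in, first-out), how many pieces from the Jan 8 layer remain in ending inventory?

Jan 6, 290 sold [FIFO — oldest first]: 290 @ $20.55 = $5,959.50
Jan 9, 385 sold [FIFO — oldest first]: 33 @ $20.55 + 80 @ $22.25 + 124 @ $21.25 + 137 @ $20.20 + 11 @ $22.80 = $8,111.35
Total COGS = $5,959.50 + $8,111.35 = $14,070.85
Ending inventory: 376 @ $22.80 + 334 @ $19.00 + 305 @ $24.10 = $22,269.30
Check: goods available $36,340.15 = COGS $14,070.85 + ending $22,269.30

376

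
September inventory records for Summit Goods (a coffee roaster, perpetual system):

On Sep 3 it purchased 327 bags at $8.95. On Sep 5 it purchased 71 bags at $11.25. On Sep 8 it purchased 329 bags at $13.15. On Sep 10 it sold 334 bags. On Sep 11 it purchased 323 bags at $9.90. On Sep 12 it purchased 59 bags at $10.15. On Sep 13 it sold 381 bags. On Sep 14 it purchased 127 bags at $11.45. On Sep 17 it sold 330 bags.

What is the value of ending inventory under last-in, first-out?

Ending inventory = $1,709.45

Sep 10, 334 sold [LIFO — newest first]: 329 @ $13.15 + 5 @ $11.25 = $4,382.60
Sep 13, 381 sold [LIFO — newest first]: 59 @ $10.15 + 322 @ $9.90 = $3,786.65
Sep 17, 330 sold [LIFO — newest first]: 127 @ $11.45 + 1 @ $9.90 + 66 @ $11.25 + 136 @ $8.95 = $3,423.75
Total COGS = $4,382.60 + $3,786.65 + $3,423.75 = $11,593.00
Ending inventory: 191 @ $8.95 = $1,709.45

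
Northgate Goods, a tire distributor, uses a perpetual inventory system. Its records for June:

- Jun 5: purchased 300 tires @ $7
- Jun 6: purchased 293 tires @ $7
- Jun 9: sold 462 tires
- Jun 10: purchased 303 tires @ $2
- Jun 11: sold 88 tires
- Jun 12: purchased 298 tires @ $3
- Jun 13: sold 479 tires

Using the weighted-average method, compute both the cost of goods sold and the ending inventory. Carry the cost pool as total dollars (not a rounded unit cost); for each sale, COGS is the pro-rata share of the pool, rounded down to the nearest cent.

After Jun 5: 300 on hand, pool $2,100.00 (≈ $7.0000 each)
After Jun 6: 593 on hand, pool $4,151.00 (≈ $7.0000 each)
Jun 9, sell 462: 462/593 × $4,151.00 → $3,234.00
After Jun 10: 434 on hand, pool $1,523.00 (≈ $3.5092 each)
Jun 11, sell 88: 88/434 × $1,523.00 → $308.81
After Jun 12: 644 on hand, pool $2,108.19 (≈ $3.2736 each)
Jun 13, sell 479: 479/644 × $2,108.19 → $1,568.04
Total COGS = $3,234.00 + $308.81 + $1,568.04 = $5,110.85
Ending inventory (cost pool remaining) = $540.15

COGS = $5,110.85; ending inventory = $540.15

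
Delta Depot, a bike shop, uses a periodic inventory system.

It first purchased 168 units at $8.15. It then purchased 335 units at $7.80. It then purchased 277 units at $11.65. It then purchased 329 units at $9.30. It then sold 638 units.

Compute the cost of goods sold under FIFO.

Sale 1 (638) [FIFO — oldest first]: 168 @ $8.15 + 335 @ $7.80 + 135 @ $11.65 = $5,554.95
Ending inventory: 142 @ $11.65 + 329 @ $9.30 = $4,714.00

COGS = $5,554.95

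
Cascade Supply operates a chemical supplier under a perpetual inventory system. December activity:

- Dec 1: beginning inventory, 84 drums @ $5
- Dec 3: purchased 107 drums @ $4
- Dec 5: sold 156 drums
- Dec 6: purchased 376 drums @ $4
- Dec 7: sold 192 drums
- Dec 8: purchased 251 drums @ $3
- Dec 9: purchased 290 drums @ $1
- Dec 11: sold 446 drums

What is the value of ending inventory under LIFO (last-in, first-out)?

Ending inventory = $1,196

Dec 5, 156 sold [LIFO — newest first]: 107 @ $4 + 49 @ $5 = $673
Dec 7, 192 sold [LIFO — newest first]: 192 @ $4 = $768
Dec 11, 446 sold [LIFO — newest first]: 290 @ $1 + 156 @ $3 = $758
Total COGS = $673 + $768 + $758 = $2,199
Ending inventory: 35 @ $5 + 184 @ $4 + 95 @ $3 = $1,196
Check: goods available $3,395 = COGS $2,199 + ending $1,196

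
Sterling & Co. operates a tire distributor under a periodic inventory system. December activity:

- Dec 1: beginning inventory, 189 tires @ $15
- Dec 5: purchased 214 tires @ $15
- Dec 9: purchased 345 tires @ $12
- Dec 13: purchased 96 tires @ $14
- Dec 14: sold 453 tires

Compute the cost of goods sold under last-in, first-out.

COGS = $5,664

Dec 14, 453 sold [LIFO — newest first]: 96 @ $14 + 345 @ $12 + 12 @ $15 = $5,664
Ending inventory: 189 @ $15 + 202 @ $15 = $5,865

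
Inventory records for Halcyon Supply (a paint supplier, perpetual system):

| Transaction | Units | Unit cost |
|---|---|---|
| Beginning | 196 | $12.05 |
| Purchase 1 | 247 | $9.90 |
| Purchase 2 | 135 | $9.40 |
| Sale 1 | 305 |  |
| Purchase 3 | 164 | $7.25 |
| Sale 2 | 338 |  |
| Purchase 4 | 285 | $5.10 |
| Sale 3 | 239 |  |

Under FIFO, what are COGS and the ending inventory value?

Sale 1 (305) [FIFO — oldest first]: 196 @ $12.05 + 109 @ $9.90 = $3,440.90
Sale 2 (338) [FIFO — oldest first]: 138 @ $9.90 + 135 @ $9.40 + 65 @ $7.25 = $3,106.45
Sale 3 (239) [FIFO — oldest first]: 99 @ $7.25 + 140 @ $5.10 = $1,431.75
Total COGS = $3,440.90 + $3,106.45 + $1,431.75 = $7,979.10
Ending inventory: 145 @ $5.10 = $739.50
Check: goods available $8,718.60 = COGS $7,979.10 + ending $739.50

COGS = $7,979.10; ending inventory = $739.50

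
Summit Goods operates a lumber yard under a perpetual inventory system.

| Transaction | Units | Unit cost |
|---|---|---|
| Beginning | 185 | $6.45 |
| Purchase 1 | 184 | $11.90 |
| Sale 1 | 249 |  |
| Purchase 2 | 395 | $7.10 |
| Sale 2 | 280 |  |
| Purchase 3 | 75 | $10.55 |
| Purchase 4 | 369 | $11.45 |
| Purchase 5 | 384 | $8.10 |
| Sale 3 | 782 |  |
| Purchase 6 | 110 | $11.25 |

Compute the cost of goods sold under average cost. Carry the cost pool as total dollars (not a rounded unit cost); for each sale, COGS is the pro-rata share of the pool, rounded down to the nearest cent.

COGS = $11,694.79

After Beginning: 185 on hand, pool $1,193.25 (≈ $6.4500 each)
After Purchase 1: 369 on hand, pool $3,382.85 (≈ $9.1676 each)
Sale 1, sell 249: 249/369 × $3,382.85 → $2,282.73
After Purchase 2: 515 on hand, pool $3,904.62 (≈ $7.5818 each)
Sale 2, sell 280: 280/515 × $3,904.62 → $2,122.90
After Purchase 3: 310 on hand, pool $2,572.97 (≈ $8.2999 each)
After Purchase 4: 679 on hand, pool $6,798.02 (≈ $10.0118 each)
After Purchase 5: 1063 on hand, pool $9,908.42 (≈ $9.3212 each)
Sale 3, sell 782: 782/1063 × $9,908.42 → $7,289.16
After Purchase 6: 391 on hand, pool $3,856.76 (≈ $9.8638 each)
Total COGS = $2,282.73 + $2,122.90 + $7,289.16 = $11,694.79
Ending inventory (cost pool remaining) = $3,856.76
Check: goods available $15,551.55 = COGS $11,694.79 + ending $3,856.76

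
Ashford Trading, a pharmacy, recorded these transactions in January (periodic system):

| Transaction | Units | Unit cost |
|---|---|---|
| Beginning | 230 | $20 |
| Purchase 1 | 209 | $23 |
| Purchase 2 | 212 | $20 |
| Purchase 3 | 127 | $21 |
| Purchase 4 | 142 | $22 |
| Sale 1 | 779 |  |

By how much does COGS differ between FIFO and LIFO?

FIFO COGS: 230 @ $20 + 209 @ $23 + 212 @ $20 + 127 @ $21 + 1 @ $22 = $16,336
LIFO COGS: 142 @ $22 + 127 @ $21 + 212 @ $20 + 209 @ $23 + 89 @ $20 = $16,618
Difference = |$16,336 − $16,618| = $282

$282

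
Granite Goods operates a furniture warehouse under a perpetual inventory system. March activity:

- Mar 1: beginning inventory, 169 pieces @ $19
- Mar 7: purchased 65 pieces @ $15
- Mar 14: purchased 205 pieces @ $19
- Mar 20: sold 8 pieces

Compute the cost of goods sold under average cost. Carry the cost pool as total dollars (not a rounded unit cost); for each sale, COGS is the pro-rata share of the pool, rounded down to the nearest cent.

COGS = $147.26

After Mar 1: 169 on hand, pool $3,211.00 (≈ $19.0000 each)
After Mar 7: 234 on hand, pool $4,186.00 (≈ $17.8889 each)
After Mar 14: 439 on hand, pool $8,081.00 (≈ $18.4077 each)
Mar 20, sell 8: 8/439 × $8,081.00 → $147.26
Ending inventory (cost pool remaining) = $7,933.74
Check: goods available $8,081.00 = COGS $147.26 + ending $7,933.74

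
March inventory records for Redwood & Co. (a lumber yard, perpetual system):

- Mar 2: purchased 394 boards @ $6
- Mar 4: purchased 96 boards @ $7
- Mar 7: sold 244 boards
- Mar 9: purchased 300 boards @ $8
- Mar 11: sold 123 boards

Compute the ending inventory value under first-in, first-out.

Mar 7, 244 sold [FIFO — oldest first]: 244 @ $6 = $1,464
Mar 11, 123 sold [FIFO — oldest first]: 123 @ $6 = $738
Total COGS = $1,464 + $738 = $2,202
Ending inventory: 27 @ $6 + 96 @ $7 + 300 @ $8 = $3,234

Ending inventory = $3,234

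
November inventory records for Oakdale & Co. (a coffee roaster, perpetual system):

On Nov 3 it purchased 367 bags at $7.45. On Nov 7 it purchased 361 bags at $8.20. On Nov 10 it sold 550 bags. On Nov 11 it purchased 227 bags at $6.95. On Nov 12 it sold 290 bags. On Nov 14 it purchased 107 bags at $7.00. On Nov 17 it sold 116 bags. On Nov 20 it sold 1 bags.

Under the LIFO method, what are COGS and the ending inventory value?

Nov 10, 550 sold [LIFO — newest first]: 361 @ $8.20 + 189 @ $7.45 = $4,368.25
Nov 12, 290 sold [LIFO — newest first]: 227 @ $6.95 + 63 @ $7.45 = $2,047.00
Nov 17, 116 sold [LIFO — newest first]: 107 @ $7.00 + 9 @ $7.45 = $816.05
Nov 20, 1 sold [LIFO — newest first]: 1 @ $7.45 = $7.45
Total COGS = $4,368.25 + $2,047.00 + $816.05 + $7.45 = $7,238.75
Ending inventory: 105 @ $7.45 = $782.25

COGS = $7,238.75; ending inventory = $782.25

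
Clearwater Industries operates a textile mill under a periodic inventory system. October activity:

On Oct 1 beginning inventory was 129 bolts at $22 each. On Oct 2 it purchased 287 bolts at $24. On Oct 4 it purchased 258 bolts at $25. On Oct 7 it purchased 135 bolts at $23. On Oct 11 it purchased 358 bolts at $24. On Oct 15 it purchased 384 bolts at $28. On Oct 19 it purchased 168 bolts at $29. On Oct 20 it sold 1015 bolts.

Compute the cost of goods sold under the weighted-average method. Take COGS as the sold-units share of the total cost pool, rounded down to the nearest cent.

COGS = $25,683.21

Oct 20, sell 1015: 1015/1719 × $43,497.00 → $25,683.21
Ending inventory (cost pool remaining) = $17,813.79
Check: goods available $43,497.00 = COGS $25,683.21 + ending $17,813.79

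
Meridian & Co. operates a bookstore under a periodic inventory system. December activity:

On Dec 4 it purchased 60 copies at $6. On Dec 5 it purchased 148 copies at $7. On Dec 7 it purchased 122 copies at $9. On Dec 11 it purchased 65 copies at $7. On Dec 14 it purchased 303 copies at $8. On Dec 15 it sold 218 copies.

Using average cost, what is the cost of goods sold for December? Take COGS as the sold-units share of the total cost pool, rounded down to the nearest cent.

COGS = $1,678.10

Dec 15, sell 218: 218/698 × $5,373.00 → $1,678.10
Ending inventory (cost pool remaining) = $3,694.90
Check: goods available $5,373.00 = COGS $1,678.10 + ending $3,694.90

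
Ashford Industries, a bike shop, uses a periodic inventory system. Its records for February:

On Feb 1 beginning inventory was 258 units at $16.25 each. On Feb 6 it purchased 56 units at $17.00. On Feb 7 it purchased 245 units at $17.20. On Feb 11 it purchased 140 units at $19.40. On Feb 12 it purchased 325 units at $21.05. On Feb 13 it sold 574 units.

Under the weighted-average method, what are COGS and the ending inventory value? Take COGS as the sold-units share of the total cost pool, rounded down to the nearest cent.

Feb 13, sell 574: 574/1024 × $18,915.75 → $10,603.16
Ending inventory (cost pool remaining) = $8,312.59
Check: goods available $18,915.75 = COGS $10,603.16 + ending $8,312.59

COGS = $10,603.16; ending inventory = $8,312.59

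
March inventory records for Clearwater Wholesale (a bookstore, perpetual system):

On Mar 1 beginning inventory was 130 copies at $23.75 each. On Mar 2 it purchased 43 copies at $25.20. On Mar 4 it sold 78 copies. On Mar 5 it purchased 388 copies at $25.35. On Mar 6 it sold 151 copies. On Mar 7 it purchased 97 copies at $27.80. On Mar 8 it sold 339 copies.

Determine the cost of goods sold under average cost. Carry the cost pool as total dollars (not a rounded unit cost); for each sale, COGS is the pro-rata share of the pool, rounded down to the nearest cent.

After Mar 1: 130 on hand, pool $3,087.50 (≈ $23.7500 each)
After Mar 2: 173 on hand, pool $4,171.10 (≈ $24.1104 each)
Mar 4, sell 78: 78/173 × $4,171.10 → $1,880.61
After Mar 5: 483 on hand, pool $12,126.29 (≈ $25.1062 each)
Mar 6, sell 151: 151/483 × $12,126.29 → $3,791.03
After Mar 7: 429 on hand, pool $11,031.86 (≈ $25.7153 each)
Mar 8, sell 339: 339/429 × $11,031.86 → $8,717.48
Total COGS = $1,880.61 + $3,791.03 + $8,717.48 = $14,389.12
Ending inventory (cost pool remaining) = $2,314.38

COGS = $14,389.12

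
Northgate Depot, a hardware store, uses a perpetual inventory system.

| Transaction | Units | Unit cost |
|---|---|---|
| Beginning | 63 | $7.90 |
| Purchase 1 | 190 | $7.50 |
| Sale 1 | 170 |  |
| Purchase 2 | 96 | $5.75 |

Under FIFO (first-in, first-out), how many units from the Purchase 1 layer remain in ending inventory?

Sale 1 (170) [FIFO — oldest first]: 63 @ $7.90 + 107 @ $7.50 = $1,300.20
Ending inventory: 83 @ $7.50 + 96 @ $5.75 = $1,174.50

83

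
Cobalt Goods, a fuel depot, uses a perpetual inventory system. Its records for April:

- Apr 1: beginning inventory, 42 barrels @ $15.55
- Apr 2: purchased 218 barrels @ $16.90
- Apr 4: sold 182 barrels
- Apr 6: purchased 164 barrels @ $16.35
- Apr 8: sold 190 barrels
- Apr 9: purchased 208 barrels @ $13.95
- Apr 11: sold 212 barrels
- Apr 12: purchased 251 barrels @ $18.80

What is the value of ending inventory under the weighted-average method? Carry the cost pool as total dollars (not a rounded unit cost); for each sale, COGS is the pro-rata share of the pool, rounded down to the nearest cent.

Ending inventory = $5,412.47

After Apr 1: 42 on hand, pool $653.10 (≈ $15.5500 each)
After Apr 2: 260 on hand, pool $4,337.30 (≈ $16.6819 each)
Apr 4, sell 182: 182/260 × $4,337.30 → $3,036.11
After Apr 6: 242 on hand, pool $3,982.59 (≈ $16.4570 each)
Apr 8, sell 190: 190/242 × $3,982.59 → $3,126.82
After Apr 9: 260 on hand, pool $3,757.37 (≈ $14.4514 each)
Apr 11, sell 212: 212/260 × $3,757.37 → $3,063.70
After Apr 12: 299 on hand, pool $5,412.47 (≈ $18.1019 each)
Total COGS = $3,036.11 + $3,126.82 + $3,063.70 = $9,226.63
Ending inventory (cost pool remaining) = $5,412.47
Check: goods available $14,639.10 = COGS $9,226.63 + ending $5,412.47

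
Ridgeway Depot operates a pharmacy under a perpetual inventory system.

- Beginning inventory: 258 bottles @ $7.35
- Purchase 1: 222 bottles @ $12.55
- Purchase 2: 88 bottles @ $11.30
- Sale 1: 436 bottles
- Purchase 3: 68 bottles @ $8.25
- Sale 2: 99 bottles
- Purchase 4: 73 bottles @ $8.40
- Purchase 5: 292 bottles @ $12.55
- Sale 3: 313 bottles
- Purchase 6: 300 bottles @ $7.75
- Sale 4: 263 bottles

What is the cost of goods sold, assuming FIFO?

Sale 1 (436) [FIFO — oldest first]: 258 @ $7.35 + 178 @ $12.55 = $4,130.20
Sale 2 (99) [FIFO — oldest first]: 44 @ $12.55 + 55 @ $11.30 = $1,173.70
Sale 3 (313) [FIFO — oldest first]: 33 @ $11.30 + 68 @ $8.25 + 73 @ $8.40 + 139 @ $12.55 = $3,291.55
Sale 4 (263) [FIFO — oldest first]: 153 @ $12.55 + 110 @ $7.75 = $2,772.65
Total COGS = $4,130.20 + $1,173.70 + $3,291.55 + $2,772.65 = $11,368.10
Ending inventory: 190 @ $7.75 = $1,472.50

COGS = $11,368.10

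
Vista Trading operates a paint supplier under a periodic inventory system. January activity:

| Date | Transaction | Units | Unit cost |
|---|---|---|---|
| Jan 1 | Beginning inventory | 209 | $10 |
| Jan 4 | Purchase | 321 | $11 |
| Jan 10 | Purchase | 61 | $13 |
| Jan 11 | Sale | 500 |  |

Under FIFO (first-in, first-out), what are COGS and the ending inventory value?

COGS = $5,291; ending inventory = $1,123

Jan 11, 500 sold [FIFO — oldest first]: 209 @ $10 + 291 @ $11 = $5,291
Ending inventory: 30 @ $11 + 61 @ $13 = $1,123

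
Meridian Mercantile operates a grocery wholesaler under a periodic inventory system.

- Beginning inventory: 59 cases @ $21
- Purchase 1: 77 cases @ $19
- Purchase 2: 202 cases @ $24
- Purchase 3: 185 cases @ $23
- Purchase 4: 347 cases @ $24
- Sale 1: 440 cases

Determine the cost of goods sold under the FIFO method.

COGS = $9,896

Sale 1 (440) [FIFO — oldest first]: 59 @ $21 + 77 @ $19 + 202 @ $24 + 102 @ $23 = $9,896
Ending inventory: 83 @ $23 + 347 @ $24 = $10,237
Check: goods available $20,133 = COGS $9,896 + ending $10,237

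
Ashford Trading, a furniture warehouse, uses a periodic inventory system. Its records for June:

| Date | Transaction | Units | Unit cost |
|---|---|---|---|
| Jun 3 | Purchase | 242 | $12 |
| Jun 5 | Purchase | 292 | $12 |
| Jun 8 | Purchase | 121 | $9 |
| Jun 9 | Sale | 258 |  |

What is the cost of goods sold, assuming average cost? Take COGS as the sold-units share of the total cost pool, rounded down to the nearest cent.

COGS = $2,953.01

Jun 9, sell 258: 258/655 × $7,497.00 → $2,953.01
Ending inventory (cost pool remaining) = $4,543.99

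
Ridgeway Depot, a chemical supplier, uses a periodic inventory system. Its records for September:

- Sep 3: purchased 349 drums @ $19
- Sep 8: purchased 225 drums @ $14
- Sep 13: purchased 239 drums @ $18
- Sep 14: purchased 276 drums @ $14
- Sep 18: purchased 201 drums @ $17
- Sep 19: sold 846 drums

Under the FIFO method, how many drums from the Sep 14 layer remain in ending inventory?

Sep 19, 846 sold [FIFO — oldest first]: 349 @ $19 + 225 @ $14 + 239 @ $18 + 33 @ $14 = $14,545
Ending inventory: 243 @ $14 + 201 @ $17 = $6,819

243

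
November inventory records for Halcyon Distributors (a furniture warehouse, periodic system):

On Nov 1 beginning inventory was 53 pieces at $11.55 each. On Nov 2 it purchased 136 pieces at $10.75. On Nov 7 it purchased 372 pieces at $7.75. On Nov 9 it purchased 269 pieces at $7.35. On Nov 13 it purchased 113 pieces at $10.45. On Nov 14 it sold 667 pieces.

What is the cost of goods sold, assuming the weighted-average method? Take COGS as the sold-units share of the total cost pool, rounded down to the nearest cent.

Nov 14, sell 667: 667/943 × $8,115.15 → $5,739.98
Ending inventory (cost pool remaining) = $2,375.17

COGS = $5,739.98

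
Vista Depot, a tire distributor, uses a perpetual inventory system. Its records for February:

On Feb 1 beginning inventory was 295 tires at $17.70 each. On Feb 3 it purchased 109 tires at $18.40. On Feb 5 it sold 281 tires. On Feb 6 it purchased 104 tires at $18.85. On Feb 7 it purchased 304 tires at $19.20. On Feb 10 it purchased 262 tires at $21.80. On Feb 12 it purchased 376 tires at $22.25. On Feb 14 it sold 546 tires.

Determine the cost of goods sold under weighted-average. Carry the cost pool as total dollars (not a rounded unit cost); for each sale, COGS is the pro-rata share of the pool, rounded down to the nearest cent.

COGS = $16,271.44

After Feb 1: 295 on hand, pool $5,221.50 (≈ $17.7000 each)
After Feb 3: 404 on hand, pool $7,227.10 (≈ $17.8889 each)
Feb 5, sell 281: 281/404 × $7,227.10 → $5,026.77
After Feb 6: 227 on hand, pool $4,160.73 (≈ $18.3292 each)
After Feb 7: 531 on hand, pool $9,997.53 (≈ $18.8277 each)
After Feb 10: 793 on hand, pool $15,709.13 (≈ $19.8097 each)
After Feb 12: 1169 on hand, pool $24,075.13 (≈ $20.5946 each)
Feb 14, sell 546: 546/1169 × $24,075.13 → $11,244.67
Total COGS = $5,026.77 + $11,244.67 = $16,271.44
Ending inventory (cost pool remaining) = $12,830.46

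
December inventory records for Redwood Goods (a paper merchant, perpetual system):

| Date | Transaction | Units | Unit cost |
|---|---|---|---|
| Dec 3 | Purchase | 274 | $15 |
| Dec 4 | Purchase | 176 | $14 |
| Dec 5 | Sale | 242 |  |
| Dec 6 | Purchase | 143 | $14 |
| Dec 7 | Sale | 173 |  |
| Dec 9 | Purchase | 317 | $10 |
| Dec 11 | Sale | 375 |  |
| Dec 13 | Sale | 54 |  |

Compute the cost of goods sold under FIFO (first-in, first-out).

Dec 5, 242 sold [FIFO — oldest first]: 242 @ $15 = $3,630
Dec 7, 173 sold [FIFO — oldest first]: 32 @ $15 + 141 @ $14 = $2,454
Dec 11, 375 sold [FIFO — oldest first]: 35 @ $14 + 143 @ $14 + 197 @ $10 = $4,462
Dec 13, 54 sold [FIFO — oldest first]: 54 @ $10 = $540
Total COGS = $3,630 + $2,454 + $4,462 + $540 = $11,086
Ending inventory: 66 @ $10 = $660

COGS = $11,086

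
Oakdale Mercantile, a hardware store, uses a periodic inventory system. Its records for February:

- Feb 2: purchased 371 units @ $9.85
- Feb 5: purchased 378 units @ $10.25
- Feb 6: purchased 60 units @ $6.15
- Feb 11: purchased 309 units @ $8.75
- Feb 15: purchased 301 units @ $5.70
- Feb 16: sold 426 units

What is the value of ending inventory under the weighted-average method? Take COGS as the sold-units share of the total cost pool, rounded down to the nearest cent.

Feb 16, sell 426: 426/1419 × $12,317.30 → $3,697.79
Ending inventory (cost pool remaining) = $8,619.51
Check: goods available $12,317.30 = COGS $3,697.79 + ending $8,619.51

Ending inventory = $8,619.51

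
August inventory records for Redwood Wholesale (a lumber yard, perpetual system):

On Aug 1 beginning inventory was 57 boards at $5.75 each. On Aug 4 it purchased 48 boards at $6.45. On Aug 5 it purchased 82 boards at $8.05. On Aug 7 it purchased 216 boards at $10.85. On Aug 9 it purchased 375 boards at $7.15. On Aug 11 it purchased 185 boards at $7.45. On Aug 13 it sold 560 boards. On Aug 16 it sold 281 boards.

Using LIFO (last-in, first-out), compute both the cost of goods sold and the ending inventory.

Aug 13, 560 sold [LIFO — newest first]: 185 @ $7.45 + 375 @ $7.15 = $4,059.50
Aug 16, 281 sold [LIFO — newest first]: 216 @ $10.85 + 65 @ $8.05 = $2,866.85
Total COGS = $4,059.50 + $2,866.85 = $6,926.35
Ending inventory: 57 @ $5.75 + 48 @ $6.45 + 17 @ $8.05 = $774.20

COGS = $6,926.35; ending inventory = $774.20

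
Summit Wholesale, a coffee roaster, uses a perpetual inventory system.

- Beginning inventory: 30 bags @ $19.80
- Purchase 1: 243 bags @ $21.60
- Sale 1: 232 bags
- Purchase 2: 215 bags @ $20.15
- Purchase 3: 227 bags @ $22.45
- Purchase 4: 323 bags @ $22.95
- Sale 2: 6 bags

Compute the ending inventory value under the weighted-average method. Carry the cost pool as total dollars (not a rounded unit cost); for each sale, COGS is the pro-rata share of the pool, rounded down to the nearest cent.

Ending inventory = $17,586.85

After Beginning: 30 on hand, pool $594.00 (≈ $19.8000 each)
After Purchase 1: 273 on hand, pool $5,842.80 (≈ $21.4022 each)
Sale 1, sell 232: 232/273 × $5,842.80 → $4,965.30
After Purchase 2: 256 on hand, pool $5,209.75 (≈ $20.3506 each)
After Purchase 3: 483 on hand, pool $10,305.90 (≈ $21.3373 each)
After Purchase 4: 806 on hand, pool $17,718.75 (≈ $21.9836 each)
Sale 2, sell 6: 6/806 × $17,718.75 → $131.90
Total COGS = $4,965.30 + $131.90 = $5,097.20
Ending inventory (cost pool remaining) = $17,586.85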